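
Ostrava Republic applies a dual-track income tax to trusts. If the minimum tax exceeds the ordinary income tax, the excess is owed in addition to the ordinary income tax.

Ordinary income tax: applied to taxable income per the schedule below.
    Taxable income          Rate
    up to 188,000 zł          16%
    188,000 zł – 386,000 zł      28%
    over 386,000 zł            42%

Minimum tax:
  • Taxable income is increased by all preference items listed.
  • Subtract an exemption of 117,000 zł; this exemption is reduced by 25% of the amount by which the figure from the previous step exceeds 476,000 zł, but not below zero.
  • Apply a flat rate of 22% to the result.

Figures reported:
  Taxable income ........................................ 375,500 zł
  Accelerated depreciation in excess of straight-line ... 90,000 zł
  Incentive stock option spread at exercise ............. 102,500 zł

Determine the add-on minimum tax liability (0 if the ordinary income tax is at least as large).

Minimum tax:
  Adjusted income: 375,500 zł + 90,000 zł + 102,500 zł = 568,000 zł
  Exemption: 117,000 zł − 25% × (568,000 zł − 476,000 zł) = 117,000 zł − 23,000 zł = 94,000 zł
  Base: 568,000 zł − 94,000 zł = 474,000 zł
  474,000 zł × 22% = 104,280 zł

Ordinary income tax:
  188,000 zł × 16% = 30,080 zł
  187,500 zł × 28% = 52,500 zł
  → 82,580 zł

Excess of minimum tax over ordinary income tax: 104,280 zł − 82,580 zł = 21,700 zł.

21,700 zł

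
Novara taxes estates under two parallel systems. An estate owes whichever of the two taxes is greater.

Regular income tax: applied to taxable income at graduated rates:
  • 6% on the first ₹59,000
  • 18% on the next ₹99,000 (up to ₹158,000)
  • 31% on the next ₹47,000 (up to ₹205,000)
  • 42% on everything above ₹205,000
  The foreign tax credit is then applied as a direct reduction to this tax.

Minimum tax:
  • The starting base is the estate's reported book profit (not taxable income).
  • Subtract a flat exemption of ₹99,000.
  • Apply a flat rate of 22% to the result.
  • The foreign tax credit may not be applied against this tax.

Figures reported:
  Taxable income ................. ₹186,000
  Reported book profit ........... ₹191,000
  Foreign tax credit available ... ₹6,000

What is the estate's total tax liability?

₹24,040

Minimum tax:
  Base (reported book profit): ₹191,000
  Less exemption ₹99,000 → base ₹92,000
  ₹92,000 × 22% = ₹20,240

Regular income tax:
  ₹59,000 × 6% = ₹3,540
  ₹99,000 × 18% = ₹17,820
  ₹28,000 × 31% = ₹8,680
  → ₹30,040
  Less foreign tax credit ₹6,000 → ₹24,040

₹24,040 > ₹20,240, so the regular income tax governs.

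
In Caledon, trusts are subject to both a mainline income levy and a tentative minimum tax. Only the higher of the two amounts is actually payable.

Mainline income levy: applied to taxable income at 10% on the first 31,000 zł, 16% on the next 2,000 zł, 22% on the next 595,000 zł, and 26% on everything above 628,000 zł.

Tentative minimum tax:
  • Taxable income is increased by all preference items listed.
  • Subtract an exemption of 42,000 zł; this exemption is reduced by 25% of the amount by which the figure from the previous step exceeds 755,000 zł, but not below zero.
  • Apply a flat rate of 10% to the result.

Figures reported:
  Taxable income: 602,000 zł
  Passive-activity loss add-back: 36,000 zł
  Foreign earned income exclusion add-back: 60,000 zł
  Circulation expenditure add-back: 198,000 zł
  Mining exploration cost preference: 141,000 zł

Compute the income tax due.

Mainline income levy:
  31,000 zł × 10% = 3,100 zł
  2,000 zł × 16% = 320 zł
  569,000 zł × 22% = 125,180 zł
  → 128,600 zł

Tentative minimum tax:
  Adjusted income: 602,000 zł + 36,000 zł + 60,000 zł + 198,000 zł + 141,000 zł = 1,037,000 zł
  Exemption: 25% × (1,037,000 zł − 755,000 zł) = 70,500 zł ≥ 42,000 zł, so the exemption is fully phased out
  Base: 1,037,000 zł − 0 zł = 1,037,000 zł
  1,037,000 zł × 10% = 103,700 zł

128,600 zł > 103,700 zł, so the mainline income levy governs.

128,600 zł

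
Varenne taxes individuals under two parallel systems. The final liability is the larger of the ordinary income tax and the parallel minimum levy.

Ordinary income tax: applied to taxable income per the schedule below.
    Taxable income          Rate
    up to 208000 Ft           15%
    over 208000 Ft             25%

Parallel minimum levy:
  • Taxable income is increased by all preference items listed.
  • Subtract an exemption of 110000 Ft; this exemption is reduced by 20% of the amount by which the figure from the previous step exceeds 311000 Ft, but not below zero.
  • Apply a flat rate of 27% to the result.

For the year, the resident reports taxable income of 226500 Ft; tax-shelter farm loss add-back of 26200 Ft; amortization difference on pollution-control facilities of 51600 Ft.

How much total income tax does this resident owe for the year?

52461 Ft

Parallel minimum levy:
  Adjusted income: 226500 Ft + 26200 Ft + 51600 Ft = 304300 Ft
  Exemption: 304300 Ft ≤ 311000 Ft, so full 110000 Ft applies
  Base: 304300 Ft − 110000 Ft = 194300 Ft
  194300 Ft × 27% = 52461 Ft

Ordinary income tax:
  208000 Ft × 15% = 31200 Ft
  18500 Ft × 25% = 4625 Ft
  → 35825 Ft

52461 Ft > 35825 Ft, so the parallel minimum levy is the binding amount.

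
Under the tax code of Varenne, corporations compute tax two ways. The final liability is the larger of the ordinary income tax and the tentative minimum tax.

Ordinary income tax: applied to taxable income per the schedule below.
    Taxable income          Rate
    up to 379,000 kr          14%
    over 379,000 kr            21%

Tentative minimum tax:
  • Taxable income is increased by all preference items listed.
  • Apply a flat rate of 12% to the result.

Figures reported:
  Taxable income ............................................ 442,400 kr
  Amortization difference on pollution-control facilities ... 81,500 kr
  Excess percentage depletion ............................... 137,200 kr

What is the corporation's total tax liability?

79,332 kr

Tentative minimum tax:
  Adjusted income: 442,400 kr + 81,500 kr + 137,200 kr = 661,100 kr
  661,100 kr × 12% = 79,332 kr

Ordinary income tax:
  379,000 kr × 14% = 53,060 kr
  63,400 kr × 21% = 13,314 kr
  → 66,374 kr

79,332 kr > 66,374 kr, so the tentative minimum tax is the binding amount.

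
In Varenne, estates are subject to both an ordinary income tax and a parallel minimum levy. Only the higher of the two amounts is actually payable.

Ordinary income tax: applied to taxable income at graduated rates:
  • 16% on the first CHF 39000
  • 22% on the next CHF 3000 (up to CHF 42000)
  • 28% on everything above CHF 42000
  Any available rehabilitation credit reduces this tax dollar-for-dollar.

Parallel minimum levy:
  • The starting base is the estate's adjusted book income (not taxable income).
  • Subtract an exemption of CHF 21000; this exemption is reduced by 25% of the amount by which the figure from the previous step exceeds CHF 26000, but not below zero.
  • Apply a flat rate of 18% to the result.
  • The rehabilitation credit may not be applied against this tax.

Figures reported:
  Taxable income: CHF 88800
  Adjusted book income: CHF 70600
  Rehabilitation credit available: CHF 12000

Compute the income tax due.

Ordinary income tax:
  CHF 39000 × 16% = CHF 6240
  CHF 3000 × 22% = CHF 660
  CHF 46800 × 28% = CHF 13104
  → CHF 20004
  Less rehabilitation credit CHF 12000 → CHF 8004

Parallel minimum levy:
  Base (adjusted book income): CHF 70600
  Exemption: CHF 21000 − 25% × (CHF 70600 − CHF 26000) = CHF 21000 − CHF 11150 = CHF 9850
  Base: CHF 70600 − CHF 9850 = CHF 60750
  CHF 60750 × 18% = CHF 10935

CHF 10935 > CHF 8004, so the parallel minimum levy is the binding amount.

CHF 10935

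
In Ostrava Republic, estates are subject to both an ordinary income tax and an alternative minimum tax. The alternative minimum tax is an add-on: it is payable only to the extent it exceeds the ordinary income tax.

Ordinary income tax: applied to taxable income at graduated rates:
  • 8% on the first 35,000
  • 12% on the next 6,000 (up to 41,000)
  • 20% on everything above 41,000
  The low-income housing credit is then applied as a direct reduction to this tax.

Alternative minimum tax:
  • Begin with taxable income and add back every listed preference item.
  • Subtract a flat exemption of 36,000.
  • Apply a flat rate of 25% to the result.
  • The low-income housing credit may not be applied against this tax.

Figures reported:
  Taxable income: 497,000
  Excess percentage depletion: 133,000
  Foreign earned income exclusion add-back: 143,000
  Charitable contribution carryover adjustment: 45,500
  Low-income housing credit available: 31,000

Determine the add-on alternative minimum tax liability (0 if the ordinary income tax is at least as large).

131,905

Alternative minimum tax:
  Adjusted income: 497,000 + 133,000 + 143,000 + 45,500 = 818,500
  Less exemption 36,000 → base 782,500
  782,500 × 25% = 195,625

Ordinary income tax:
  35,000 × 8% = 2,800
  6,000 × 12% = 720
  456,000 × 20% = 91,200
  → 94,720
  Less low-income housing credit 31,000 → 63,720

Excess of alternative minimum tax over ordinary income tax: 195,625 − 63,720 = 131,905.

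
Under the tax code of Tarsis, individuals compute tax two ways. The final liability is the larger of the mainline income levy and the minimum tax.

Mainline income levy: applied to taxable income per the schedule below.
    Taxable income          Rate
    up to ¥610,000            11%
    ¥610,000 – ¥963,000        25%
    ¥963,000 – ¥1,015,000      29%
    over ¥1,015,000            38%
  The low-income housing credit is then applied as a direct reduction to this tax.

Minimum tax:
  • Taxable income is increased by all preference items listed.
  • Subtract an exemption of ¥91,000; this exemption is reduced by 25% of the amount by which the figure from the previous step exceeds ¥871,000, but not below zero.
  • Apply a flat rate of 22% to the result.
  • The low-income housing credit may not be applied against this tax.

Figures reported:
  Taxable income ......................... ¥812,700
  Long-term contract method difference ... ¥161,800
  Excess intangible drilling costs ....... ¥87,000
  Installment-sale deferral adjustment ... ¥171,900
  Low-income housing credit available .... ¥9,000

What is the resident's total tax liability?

¥271,260

Mainline income levy:
  ¥610,000 × 11% = ¥67,100
  ¥202,700 × 25% = ¥50,675
  → ¥117,775
  Less low-income housing credit ¥9,000 → ¥108,775

Minimum tax:
  Adjusted income: ¥812,700 + ¥161,800 + ¥87,000 + ¥171,900 = ¥1,233,400
  Exemption: ¥91,000 − 25% × (¥1,233,400 − ¥871,000) = ¥91,000 − ¥90,600 = ¥400
  Base: ¥1,233,400 − ¥400 = ¥1,233,000
  ¥1,233,000 × 22% = ¥271,260

¥271,260 > ¥108,775, so the minimum tax is the binding amount.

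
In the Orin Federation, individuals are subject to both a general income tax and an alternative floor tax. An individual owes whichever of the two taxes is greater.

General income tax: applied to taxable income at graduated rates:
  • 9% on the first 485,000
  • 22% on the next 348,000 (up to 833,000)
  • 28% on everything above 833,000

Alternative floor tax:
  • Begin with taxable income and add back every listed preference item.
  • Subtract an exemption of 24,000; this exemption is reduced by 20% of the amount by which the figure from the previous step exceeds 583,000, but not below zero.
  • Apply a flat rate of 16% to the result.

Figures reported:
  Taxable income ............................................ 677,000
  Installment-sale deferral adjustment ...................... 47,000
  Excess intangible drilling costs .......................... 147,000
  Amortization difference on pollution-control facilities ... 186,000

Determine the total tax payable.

169,120

General income tax:
  485,000 × 9% = 43,650
  192,000 × 22% = 42,240
  → 85,890

Alternative floor tax:
  Adjusted income: 677,000 + 47,000 + 147,000 + 186,000 = 1,057,000
  Exemption: 20% × (1,057,000 − 583,000) = 94,800 ≥ 24,000, so the exemption is fully phased out
  Base: 1,057,000 − 0 = 1,057,000
  1,057,000 × 16% = 169,120

169,120 > 85,890, so the alternative floor tax is the binding amount.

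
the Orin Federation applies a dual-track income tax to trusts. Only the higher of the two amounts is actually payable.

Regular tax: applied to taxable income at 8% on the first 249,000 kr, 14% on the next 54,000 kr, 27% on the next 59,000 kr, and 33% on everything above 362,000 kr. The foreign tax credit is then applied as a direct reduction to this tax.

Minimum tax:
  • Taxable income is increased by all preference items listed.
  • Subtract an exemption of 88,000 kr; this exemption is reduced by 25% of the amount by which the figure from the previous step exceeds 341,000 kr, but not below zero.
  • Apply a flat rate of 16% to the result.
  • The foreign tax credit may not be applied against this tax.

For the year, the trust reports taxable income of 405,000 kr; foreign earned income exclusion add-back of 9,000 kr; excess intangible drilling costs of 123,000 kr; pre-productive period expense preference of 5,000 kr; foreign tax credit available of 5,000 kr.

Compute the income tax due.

80,680 kr

Regular tax:
  249,000 kr × 8% = 19,920 kr
  54,000 kr × 14% = 7,560 kr
  59,000 kr × 27% = 15,930 kr
  43,000 kr × 33% = 14,190 kr
  → 57,600 kr
  Less foreign tax credit 5,000 kr → 52,600 kr

Minimum tax:
  Adjusted income: 405,000 kr + 9,000 kr + 123,000 kr + 5,000 kr = 542,000 kr
  Exemption: 88,000 kr − 25% × (542,000 kr − 341,000 kr) = 88,000 kr − 50,250 kr = 37,750 kr
  Base: 542,000 kr − 37,750 kr = 504,250 kr
  504,250 kr × 16% = 80,680 kr

80,680 kr > 52,600 kr, so the minimum tax is the binding amount.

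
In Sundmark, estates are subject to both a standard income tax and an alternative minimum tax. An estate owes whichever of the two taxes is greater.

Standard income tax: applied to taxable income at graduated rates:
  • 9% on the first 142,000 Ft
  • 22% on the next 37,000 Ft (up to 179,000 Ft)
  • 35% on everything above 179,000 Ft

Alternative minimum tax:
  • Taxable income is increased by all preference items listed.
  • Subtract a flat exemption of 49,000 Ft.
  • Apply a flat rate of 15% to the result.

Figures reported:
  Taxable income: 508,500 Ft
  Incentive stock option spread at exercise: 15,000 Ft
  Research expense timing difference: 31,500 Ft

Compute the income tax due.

136,245 Ft

Standard income tax:
  142,000 Ft × 9% = 12,780 Ft
  37,000 Ft × 22% = 8,140 Ft
  329,500 Ft × 35% = 115,325 Ft
  → 136,245 Ft

Alternative minimum tax:
  Adjusted income: 508,500 Ft + 15,000 Ft + 31,500 Ft = 555,000 Ft
  Less exemption 49,000 Ft → base 506,000 Ft
  506,000 Ft × 15% = 75,900 Ft

136,245 Ft > 75,900 Ft, so the standard income tax governs.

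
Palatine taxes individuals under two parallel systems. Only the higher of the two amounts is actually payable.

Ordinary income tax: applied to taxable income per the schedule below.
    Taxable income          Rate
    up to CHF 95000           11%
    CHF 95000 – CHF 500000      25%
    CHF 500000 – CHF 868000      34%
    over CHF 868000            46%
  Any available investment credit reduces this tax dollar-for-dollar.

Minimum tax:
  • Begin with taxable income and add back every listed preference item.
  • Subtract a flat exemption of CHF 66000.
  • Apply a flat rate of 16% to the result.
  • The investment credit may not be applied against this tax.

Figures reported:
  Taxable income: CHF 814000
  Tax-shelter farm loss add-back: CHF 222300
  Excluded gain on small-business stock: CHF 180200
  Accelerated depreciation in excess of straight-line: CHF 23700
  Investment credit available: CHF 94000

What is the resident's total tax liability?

Ordinary income tax:
  CHF 95000 × 11% = CHF 10450
  CHF 405000 × 25% = CHF 101250
  CHF 314000 × 34% = CHF 106760
  → CHF 218460
  Less investment credit CHF 94000 → CHF 124460

Minimum tax:
  Adjusted income: CHF 814000 + CHF 222300 + CHF 180200 + CHF 23700 = CHF 1240200
  Less exemption CHF 66000 → base CHF 1174200
  CHF 1174200 × 16% = CHF 187872

CHF 187872 > CHF 124460, so the minimum tax is the binding amount.

CHF 187872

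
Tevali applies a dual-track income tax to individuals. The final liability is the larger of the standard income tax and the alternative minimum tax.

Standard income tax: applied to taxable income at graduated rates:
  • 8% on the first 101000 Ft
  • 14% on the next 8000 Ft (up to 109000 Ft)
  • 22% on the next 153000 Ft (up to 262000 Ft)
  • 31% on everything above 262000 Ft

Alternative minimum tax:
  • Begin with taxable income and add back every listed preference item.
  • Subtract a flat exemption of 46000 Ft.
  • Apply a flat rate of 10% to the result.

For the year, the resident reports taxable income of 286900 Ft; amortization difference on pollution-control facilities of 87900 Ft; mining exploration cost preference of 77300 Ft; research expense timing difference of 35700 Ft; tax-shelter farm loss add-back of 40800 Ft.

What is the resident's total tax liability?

Alternative minimum tax:
  Adjusted income: 286900 Ft + 87900 Ft + 77300 Ft + 35700 Ft + 40800 Ft = 528600 Ft
  Less exemption 46000 Ft → base 482600 Ft
  482600 Ft × 10% = 48260 Ft

Standard income tax:
  101000 Ft × 8% = 8080 Ft
  8000 Ft × 14% = 1120 Ft
  153000 Ft × 22% = 33660 Ft
  24900 Ft × 31% = 7719 Ft
  → 50579 Ft

50579 Ft > 48260 Ft, so the standard income tax governs.

50579 Ft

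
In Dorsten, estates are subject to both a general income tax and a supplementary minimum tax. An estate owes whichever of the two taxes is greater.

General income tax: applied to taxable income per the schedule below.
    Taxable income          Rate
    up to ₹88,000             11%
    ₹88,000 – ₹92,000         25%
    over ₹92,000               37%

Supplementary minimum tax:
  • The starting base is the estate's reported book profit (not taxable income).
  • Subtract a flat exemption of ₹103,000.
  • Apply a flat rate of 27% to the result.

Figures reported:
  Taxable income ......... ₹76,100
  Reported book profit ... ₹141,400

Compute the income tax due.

₹10,368

General income tax:
  ₹76,100 × 11% = ₹8,371

Supplementary minimum tax:
  Base (reported book profit): ₹141,400
  Less exemption ₹103,000 → base ₹38,400
  ₹38,400 × 27% = ₹10,368

₹10,368 > ₹8,371, so the supplementary minimum tax is the binding amount.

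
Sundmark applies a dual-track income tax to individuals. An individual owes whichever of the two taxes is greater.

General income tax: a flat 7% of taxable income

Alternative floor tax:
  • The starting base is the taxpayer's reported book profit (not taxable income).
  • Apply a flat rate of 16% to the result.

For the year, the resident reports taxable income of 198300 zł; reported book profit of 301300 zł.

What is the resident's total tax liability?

Alternative floor tax:
  Base (reported book profit): 301300 zł
  301300 zł × 16% = 48208 zł

General income tax:
  198300 zł × 7% = 13881 zł

48208 zł > 13881 zł, so the alternative floor tax is the binding amount.

48208 zł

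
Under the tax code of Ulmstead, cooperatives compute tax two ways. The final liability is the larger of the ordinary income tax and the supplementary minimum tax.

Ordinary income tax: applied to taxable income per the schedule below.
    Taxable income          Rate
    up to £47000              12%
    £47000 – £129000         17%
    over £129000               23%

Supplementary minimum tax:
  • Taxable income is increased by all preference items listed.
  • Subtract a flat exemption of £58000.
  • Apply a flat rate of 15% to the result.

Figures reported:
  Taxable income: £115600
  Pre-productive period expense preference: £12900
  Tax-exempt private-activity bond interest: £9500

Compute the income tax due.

Ordinary income tax:
  £47000 × 12% = £5640
  £68600 × 17% = £11662
  → £17302

Supplementary minimum tax:
  Adjusted income: £115600 + £12900 + £9500 = £138000
  Less exemption £58000 → base £80000
  £80000 × 15% = £12000

£17302 > £12000, so the ordinary income tax governs.

£17302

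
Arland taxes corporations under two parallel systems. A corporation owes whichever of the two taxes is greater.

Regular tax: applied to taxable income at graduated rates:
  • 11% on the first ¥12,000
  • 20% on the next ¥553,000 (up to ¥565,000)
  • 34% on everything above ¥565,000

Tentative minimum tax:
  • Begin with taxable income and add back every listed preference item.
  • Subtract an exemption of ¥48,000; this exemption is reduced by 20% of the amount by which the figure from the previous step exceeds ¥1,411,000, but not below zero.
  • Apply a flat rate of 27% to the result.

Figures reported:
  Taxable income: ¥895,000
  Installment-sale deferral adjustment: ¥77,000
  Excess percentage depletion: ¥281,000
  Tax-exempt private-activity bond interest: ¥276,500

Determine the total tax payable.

¥406,404

Tentative minimum tax:
  Adjusted income: ¥895,000 + ¥77,000 + ¥281,000 + ¥276,500 = ¥1,529,500
  Exemption: ¥48,000 − 20% × (¥1,529,500 − ¥1,411,000) = ¥48,000 − ¥23,700 = ¥24,300
  Base: ¥1,529,500 − ¥24,300 = ¥1,505,200
  ¥1,505,200 × 27% = ¥406,404

Regular tax:
  ¥12,000 × 11% = ¥1,320
  ¥553,000 × 20% = ¥110,600
  ¥330,000 × 34% = ¥112,200
  → ¥224,120

¥406,404 > ¥224,120, so the tentative minimum tax is the binding amount.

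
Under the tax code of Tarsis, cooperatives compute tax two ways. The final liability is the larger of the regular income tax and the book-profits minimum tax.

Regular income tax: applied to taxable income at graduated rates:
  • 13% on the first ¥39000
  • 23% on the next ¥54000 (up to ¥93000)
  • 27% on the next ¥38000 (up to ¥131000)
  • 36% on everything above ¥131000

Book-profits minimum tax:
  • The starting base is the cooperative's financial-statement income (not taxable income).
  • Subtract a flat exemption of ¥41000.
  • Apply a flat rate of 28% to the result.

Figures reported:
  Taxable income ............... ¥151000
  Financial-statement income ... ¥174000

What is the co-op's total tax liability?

¥37240

Regular income tax:
  ¥39000 × 13% = ¥5070
  ¥54000 × 23% = ¥12420
  ¥38000 × 27% = ¥10260
  ¥20000 × 36% = ¥7200
  → ¥34950

Book-profits minimum tax:
  Base (financial-statement income): ¥174000
  Less exemption ¥41000 → base ¥133000
  ¥133000 × 28% = ¥37240

¥37240 > ¥34950, so the book-profits minimum tax is the binding amount.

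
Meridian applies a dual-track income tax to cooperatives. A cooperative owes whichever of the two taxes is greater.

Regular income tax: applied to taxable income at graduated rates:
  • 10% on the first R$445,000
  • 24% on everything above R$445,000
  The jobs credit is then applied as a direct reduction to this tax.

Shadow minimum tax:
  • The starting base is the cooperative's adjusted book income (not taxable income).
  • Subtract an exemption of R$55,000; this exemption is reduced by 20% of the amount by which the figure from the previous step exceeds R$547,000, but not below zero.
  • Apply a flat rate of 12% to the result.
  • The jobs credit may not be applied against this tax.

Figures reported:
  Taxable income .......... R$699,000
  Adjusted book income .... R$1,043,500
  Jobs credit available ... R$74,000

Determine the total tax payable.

R$125,220

Regular income tax:
  R$445,000 × 10% = R$44,500
  R$254,000 × 24% = R$60,960
  → R$105,460
  Less jobs credit R$74,000 → R$31,460

Shadow minimum tax:
  Base (adjusted book income): R$1,043,500
  Exemption: 20% × (R$1,043,500 − R$547,000) = R$99,300 ≥ R$55,000, so the exemption is fully phased out
  Base: R$1,043,500 − R$0 = R$1,043,500
  R$1,043,500 × 12% = R$125,220

R$125,220 > R$31,460, so the shadow minimum tax is the binding amount.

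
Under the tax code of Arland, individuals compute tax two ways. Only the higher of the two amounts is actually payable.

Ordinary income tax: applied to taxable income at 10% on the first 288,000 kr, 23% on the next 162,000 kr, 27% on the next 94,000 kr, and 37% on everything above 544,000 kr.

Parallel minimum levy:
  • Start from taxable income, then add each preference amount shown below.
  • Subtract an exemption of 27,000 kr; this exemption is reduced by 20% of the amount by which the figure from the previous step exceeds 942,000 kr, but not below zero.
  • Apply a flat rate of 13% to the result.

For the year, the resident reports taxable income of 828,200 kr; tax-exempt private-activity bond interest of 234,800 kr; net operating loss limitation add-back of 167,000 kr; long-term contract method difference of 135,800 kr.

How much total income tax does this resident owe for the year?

Ordinary income tax:
  288,000 kr × 10% = 28,800 kr
  162,000 kr × 23% = 37,260 kr
  94,000 kr × 27% = 25,380 kr
  284,200 kr × 37% = 105,154 kr
  → 196,594 kr

Parallel minimum levy:
  Adjusted income: 828,200 kr + 234,800 kr + 167,000 kr + 135,800 kr = 1,365,800 kr
  Exemption: 20% × (1,365,800 kr − 942,000 kr) = 84,760 kr ≥ 27,000 kr, so the exemption is fully phased out
  Base: 1,365,800 kr − 0 kr = 1,365,800 kr
  1,365,800 kr × 13% = 177,554 kr

196,594 kr > 177,554 kr, so the ordinary income tax governs.

196,594 kr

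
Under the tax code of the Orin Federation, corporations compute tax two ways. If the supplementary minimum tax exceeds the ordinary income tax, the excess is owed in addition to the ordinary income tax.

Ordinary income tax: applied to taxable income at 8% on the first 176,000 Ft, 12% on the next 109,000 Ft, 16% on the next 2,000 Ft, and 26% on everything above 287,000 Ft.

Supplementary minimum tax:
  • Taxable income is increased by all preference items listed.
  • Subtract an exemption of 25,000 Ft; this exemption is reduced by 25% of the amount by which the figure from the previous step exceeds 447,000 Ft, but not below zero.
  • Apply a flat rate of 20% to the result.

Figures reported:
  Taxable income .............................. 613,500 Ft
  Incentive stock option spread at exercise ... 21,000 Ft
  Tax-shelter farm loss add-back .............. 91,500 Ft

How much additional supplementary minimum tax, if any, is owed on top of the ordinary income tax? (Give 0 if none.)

Supplementary minimum tax:
  Adjusted income: 613,500 Ft + 21,000 Ft + 91,500 Ft = 726,000 Ft
  Exemption: 25% × (726,000 Ft − 447,000 Ft) = 69,750 Ft ≥ 25,000 Ft, so the exemption is fully phased out
  Base: 726,000 Ft − 0 Ft = 726,000 Ft
  726,000 Ft × 20% = 145,200 Ft

Ordinary income tax:
  176,000 Ft × 8% = 14,080 Ft
  109,000 Ft × 12% = 13,080 Ft
  2,000 Ft × 16% = 320 Ft
  326,500 Ft × 26% = 84,890 Ft
  → 112,370 Ft

Excess of supplementary minimum tax over ordinary income tax: 145,200 Ft − 112,370 Ft = 32,830 Ft.

32,830 Ft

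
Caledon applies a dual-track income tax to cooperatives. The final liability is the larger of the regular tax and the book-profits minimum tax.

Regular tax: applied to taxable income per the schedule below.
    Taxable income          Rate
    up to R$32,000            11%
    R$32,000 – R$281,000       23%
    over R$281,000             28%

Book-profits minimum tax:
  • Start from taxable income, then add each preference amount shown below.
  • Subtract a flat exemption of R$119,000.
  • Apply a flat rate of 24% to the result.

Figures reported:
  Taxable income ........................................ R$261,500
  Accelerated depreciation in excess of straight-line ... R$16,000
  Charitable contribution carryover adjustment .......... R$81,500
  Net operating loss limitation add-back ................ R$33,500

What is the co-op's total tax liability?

Book-profits minimum tax:
  Adjusted income: R$261,500 + R$16,000 + R$81,500 + R$33,500 = R$392,500
  Less exemption R$119,000 → base R$273,500
  R$273,500 × 24% = R$65,640

Regular tax:
  R$32,000 × 11% = R$3,520
  R$229,500 × 23% = R$52,785
  → R$56,305

R$65,640 > R$56,305, so the book-profits minimum tax is the binding amount.

R$65,640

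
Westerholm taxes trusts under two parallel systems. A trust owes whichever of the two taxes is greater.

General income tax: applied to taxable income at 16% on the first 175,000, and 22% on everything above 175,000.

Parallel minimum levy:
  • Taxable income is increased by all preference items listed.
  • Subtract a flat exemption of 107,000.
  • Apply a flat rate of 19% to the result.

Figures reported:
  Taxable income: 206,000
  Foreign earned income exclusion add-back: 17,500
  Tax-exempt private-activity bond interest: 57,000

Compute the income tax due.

34,820

General income tax:
  175,000 × 16% = 28,000
  31,000 × 22% = 6,820
  → 34,820

Parallel minimum levy:
  Adjusted income: 206,000 + 17,500 + 57,000 = 280,500
  Less exemption 107,000 → base 173,500
  173,500 × 19% = 32,965

34,820 > 32,965, so the general income tax governs.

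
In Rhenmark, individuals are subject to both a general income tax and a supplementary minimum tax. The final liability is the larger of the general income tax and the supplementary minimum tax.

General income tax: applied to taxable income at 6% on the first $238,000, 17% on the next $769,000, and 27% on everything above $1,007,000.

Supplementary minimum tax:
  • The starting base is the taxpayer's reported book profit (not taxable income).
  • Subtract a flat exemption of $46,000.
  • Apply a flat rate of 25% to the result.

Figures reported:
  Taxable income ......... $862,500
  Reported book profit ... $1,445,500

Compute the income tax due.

General income tax:
  $238,000 × 6% = $14,280
  $624,500 × 17% = $106,165
  → $120,445

Supplementary minimum tax:
  Base (reported book profit): $1,445,500
  Less exemption $46,000 → base $1,399,500
  $1,399,500 × 25% = $349,875

$349,875 > $120,445, so the supplementary minimum tax is the binding amount.

$349,875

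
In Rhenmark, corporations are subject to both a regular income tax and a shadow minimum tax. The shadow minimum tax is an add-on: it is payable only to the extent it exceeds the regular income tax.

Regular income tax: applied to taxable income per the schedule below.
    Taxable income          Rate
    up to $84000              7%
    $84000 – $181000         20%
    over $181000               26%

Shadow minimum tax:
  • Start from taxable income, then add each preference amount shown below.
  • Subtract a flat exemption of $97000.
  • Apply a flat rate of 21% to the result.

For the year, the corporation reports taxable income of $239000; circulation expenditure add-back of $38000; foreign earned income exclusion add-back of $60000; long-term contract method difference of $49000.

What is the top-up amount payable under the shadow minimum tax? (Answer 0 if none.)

Regular income tax:
  $84000 × 7% = $5880
  $97000 × 20% = $19400
  $58000 × 26% = $15080
  → $40360

Shadow minimum tax:
  Adjusted income: $239000 + $38000 + $60000 + $49000 = $386000
  Less exemption $97000 → base $289000
  $289000 × 21% = $60690

Excess of shadow minimum tax over regular income tax: $60690 − $40360 = $20330.

$20330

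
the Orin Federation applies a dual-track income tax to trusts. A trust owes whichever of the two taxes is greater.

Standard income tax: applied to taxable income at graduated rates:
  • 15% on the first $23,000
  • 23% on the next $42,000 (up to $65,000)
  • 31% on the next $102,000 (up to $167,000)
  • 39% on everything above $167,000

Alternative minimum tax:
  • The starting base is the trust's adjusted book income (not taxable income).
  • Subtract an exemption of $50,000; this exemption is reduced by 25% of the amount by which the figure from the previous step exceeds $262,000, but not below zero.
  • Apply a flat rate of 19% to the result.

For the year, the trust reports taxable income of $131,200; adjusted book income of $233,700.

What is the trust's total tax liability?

$34,903

Alternative minimum tax:
  Base (adjusted book income): $233,700
  Exemption: $233,700 ≤ $262,000, so full $50,000 applies
  Base: $233,700 − $50,000 = $183,700
  $183,700 × 19% = $34,903

Standard income tax:
  $23,000 × 15% = $3,450
  $42,000 × 23% = $9,660
  $66,200 × 31% = $20,522
  → $33,632

$34,903 > $33,632, so the alternative minimum tax is the binding amount.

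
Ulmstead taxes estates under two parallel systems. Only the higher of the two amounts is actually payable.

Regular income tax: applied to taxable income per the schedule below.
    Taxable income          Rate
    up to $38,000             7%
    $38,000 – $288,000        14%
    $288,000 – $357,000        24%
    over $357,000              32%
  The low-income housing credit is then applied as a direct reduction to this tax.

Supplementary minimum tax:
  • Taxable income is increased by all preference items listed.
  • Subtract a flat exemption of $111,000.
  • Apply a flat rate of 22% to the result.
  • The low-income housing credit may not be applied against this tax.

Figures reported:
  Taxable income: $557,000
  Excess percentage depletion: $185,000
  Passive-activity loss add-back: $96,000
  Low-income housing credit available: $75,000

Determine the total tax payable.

Supplementary minimum tax:
  Adjusted income: $557,000 + $185,000 + $96,000 = $838,000
  Less exemption $111,000 → base $727,000
  $727,000 × 22% = $159,940

Regular income tax:
  $38,000 × 7% = $2,660
  $250,000 × 14% = $35,000
  $69,000 × 24% = $16,560
  $200,000 × 32% = $64,000
  → $118,220
  Less low-income housing credit $75,000 → $43,220

$159,940 > $43,220, so the supplementary minimum tax is the binding amount.

$159,940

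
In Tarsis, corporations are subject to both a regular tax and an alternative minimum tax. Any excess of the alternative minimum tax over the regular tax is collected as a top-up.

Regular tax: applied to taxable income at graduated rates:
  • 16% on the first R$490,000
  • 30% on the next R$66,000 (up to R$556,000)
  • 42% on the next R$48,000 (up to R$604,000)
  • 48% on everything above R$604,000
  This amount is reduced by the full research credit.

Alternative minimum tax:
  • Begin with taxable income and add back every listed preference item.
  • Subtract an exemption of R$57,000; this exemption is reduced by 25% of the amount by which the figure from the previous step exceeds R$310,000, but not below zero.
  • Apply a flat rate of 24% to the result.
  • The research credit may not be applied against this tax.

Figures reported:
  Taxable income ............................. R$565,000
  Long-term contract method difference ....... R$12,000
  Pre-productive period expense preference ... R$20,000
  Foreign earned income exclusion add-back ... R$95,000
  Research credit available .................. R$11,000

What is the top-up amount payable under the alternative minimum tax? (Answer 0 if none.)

R$75,100

Alternative minimum tax:
  Adjusted income: R$565,000 + R$12,000 + R$20,000 + R$95,000 = R$692,000
  Exemption: 25% × (R$692,000 − R$310,000) = R$95,500 ≥ R$57,000, so the exemption is fully phased out
  Base: R$692,000 − R$0 = R$692,000
  R$692,000 × 24% = R$166,080

Regular tax:
  R$490,000 × 16% = R$78,400
  R$66,000 × 30% = R$19,800
  R$9,000 × 42% = R$3,780
  → R$101,980
  Less research credit R$11,000 → R$90,980

Excess of alternative minimum tax over regular tax: R$166,080 − R$90,980 = R$75,100.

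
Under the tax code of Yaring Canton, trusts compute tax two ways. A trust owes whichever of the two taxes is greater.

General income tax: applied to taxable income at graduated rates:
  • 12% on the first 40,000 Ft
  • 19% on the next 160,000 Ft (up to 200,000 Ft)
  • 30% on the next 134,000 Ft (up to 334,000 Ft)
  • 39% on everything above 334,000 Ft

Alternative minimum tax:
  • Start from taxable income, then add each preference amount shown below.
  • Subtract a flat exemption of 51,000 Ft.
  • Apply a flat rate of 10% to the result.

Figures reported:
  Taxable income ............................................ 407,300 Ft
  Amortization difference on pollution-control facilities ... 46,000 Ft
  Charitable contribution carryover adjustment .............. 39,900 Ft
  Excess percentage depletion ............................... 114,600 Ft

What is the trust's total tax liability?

103,987 Ft

Alternative minimum tax:
  Adjusted income: 407,300 Ft + 46,000 Ft + 39,900 Ft + 114,600 Ft = 607,800 Ft
  Less exemption 51,000 Ft → base 556,800 Ft
  556,800 Ft × 10% = 55,680 Ft

General income tax:
  40,000 Ft × 12% = 4,800 Ft
  160,000 Ft × 19% = 30,400 Ft
  134,000 Ft × 30% = 40,200 Ft
  73,300 Ft × 39% = 28,587 Ft
  → 103,987 Ft

103,987 Ft > 55,680 Ft, so the general income tax governs.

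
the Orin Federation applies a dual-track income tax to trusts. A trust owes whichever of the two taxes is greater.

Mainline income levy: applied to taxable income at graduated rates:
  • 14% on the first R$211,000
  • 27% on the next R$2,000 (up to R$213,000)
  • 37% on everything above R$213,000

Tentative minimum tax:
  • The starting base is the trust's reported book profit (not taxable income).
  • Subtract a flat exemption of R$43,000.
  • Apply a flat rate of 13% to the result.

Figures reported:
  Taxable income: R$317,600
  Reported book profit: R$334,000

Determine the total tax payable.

Tentative minimum tax:
  Base (reported book profit): R$334,000
  Less exemption R$43,000 → base R$291,000
  R$291,000 × 13% = R$37,830

Mainline income levy:
  R$211,000 × 14% = R$29,540
  R$2,000 × 27% = R$540
  R$104,600 × 37% = R$38,702
  → R$68,782

R$68,782 > R$37,830, so the mainline income levy governs.

R$68,782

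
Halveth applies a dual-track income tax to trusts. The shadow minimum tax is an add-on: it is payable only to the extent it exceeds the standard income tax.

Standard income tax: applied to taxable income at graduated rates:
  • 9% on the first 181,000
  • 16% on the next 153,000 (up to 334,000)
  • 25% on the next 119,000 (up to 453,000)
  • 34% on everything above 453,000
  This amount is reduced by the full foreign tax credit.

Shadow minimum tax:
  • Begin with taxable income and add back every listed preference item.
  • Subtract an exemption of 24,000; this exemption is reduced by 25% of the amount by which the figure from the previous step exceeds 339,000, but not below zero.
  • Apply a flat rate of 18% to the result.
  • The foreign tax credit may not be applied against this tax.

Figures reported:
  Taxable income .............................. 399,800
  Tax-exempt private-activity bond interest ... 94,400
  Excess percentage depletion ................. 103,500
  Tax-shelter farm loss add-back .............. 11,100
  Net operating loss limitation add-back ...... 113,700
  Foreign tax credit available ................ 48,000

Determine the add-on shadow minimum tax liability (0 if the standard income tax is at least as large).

Shadow minimum tax:
  Adjusted income: 399,800 + 94,400 + 103,500 + 11,100 + 113,700 = 722,500
  Exemption: 25% × (722,500 − 339,000) = 95,875 ≥ 24,000, so the exemption is fully phased out
  Base: 722,500 − 0 = 722,500
  722,500 × 18% = 130,050

Standard income tax:
  181,000 × 9% = 16,290
  153,000 × 16% = 24,480
  65,800 × 25% = 16,450
  → 57,220
  Less foreign tax credit 48,000 → 9,220

Excess of shadow minimum tax over standard income tax: 130,050 − 9,220 = 120,830.

120,830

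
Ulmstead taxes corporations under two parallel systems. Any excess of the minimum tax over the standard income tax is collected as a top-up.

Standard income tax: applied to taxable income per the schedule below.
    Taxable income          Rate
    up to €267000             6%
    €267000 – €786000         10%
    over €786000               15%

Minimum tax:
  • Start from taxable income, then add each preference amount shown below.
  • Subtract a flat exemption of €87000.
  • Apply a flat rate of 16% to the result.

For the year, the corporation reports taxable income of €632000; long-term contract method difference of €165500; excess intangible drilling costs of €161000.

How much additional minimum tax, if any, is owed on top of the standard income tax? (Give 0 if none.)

€86920

Standard income tax:
  €267000 × 6% = €16020
  €365000 × 10% = €36500
  → €52520

Minimum tax:
  Adjusted income: €632000 + €165500 + €161000 = €958500
  Less exemption €87000 → base €871500
  €871500 × 16% = €139440

Excess of minimum tax over standard income tax: €139440 − €52520 = €86920.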